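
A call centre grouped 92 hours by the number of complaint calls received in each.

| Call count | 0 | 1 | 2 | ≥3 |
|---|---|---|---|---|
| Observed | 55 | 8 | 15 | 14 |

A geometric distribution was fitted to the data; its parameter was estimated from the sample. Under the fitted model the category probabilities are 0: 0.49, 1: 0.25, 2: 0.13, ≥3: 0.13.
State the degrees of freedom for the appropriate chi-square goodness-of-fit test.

There are k = 4 categories and 1 parameter estimated from the data, so df = 4 − 1 − 1 = 2.

2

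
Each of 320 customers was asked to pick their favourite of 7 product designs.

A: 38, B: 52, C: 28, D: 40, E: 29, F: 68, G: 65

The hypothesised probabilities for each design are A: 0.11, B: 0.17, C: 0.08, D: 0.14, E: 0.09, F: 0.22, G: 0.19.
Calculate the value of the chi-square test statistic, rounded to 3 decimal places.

Expected counts E_i = n·p_i: 320×0.11 = 35.2, 320×0.17 = 54.4, 320×0.08 = 25.6, 320×0.14 = 44.8, 320×0.09 = 28.8, 320×0.22 = 70.4, 320×0.19 = 60.8.
cat         O        E   (O−E)²/E
A          38     35.2     0.2227
B          52     54.4     0.1059
C          28     25.6     0.2250
D          40     44.8     0.5143
E          29     28.8     0.0014
F          68     70.4     0.0818
G          65     60.8     0.2901
Sum = 1.441

1.441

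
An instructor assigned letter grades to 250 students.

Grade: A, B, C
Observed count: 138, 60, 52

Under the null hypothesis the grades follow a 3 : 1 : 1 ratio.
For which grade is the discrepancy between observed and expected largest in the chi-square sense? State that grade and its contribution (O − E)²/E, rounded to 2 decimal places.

Ratio total = 5. Expected counts: 250×3/5 = 150, 250×1/5 = 50, 250×1/5 = 50.
χ² = (138−150)²/150 + (60−50)²/50 + (52−50)²/50
   = 0.960 + 2.000 + 0.080
The largest term is for B: 2.00.

B, 2.00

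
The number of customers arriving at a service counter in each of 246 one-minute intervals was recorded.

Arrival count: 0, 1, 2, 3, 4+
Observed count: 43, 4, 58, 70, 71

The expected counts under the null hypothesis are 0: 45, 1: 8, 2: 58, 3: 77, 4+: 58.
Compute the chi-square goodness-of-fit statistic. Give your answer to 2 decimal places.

cat         O        E   (O−E)²/E
0          43       45      0.089
1           4        8      2.000
2          58       58      0.000
3          70       77      0.636
4+         71       58      2.914
Sum = 5.64

5.64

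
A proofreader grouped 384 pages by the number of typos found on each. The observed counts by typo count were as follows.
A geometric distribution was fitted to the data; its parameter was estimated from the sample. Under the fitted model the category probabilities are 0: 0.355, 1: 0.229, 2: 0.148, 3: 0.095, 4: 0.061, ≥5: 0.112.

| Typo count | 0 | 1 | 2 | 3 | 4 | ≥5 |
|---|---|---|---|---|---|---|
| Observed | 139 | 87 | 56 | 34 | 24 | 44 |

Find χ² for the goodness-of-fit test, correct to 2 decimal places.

Expected counts E_i = n·p_i: 384×0.355 = 136.32, 384×0.229 = 87.936, 384×0.148 = 56.832, 384×0.095 = 36.48, 384×0.061 = 23.424, 384×0.112 = 43.008.
0: (139 − 136.32)²/136.32 = 7.1824/136.32 = 0.053
1: (87 − 87.936)²/87.936 = 0.876096/87.936 = 0.010
2: (56 − 56.832)²/56.832 = 0.692224/56.832 = 0.012
3: (34 − 36.48)²/36.48 = 6.1504/36.48 = 0.169
4: (24 − 23.424)²/23.424 = 0.331776/23.424 = 0.014
≥5: (44 − 43.008)²/43.008 = 0.984064/43.008 = 0.023
Sum = 0.28

0.28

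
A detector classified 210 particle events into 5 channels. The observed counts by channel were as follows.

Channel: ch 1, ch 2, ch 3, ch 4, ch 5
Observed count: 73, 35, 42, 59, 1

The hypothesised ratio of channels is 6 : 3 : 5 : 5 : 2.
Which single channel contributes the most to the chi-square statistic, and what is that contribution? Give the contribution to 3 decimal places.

ch 5, 18.050

Ratio total = 21. Expected counts: 210×6/21 = 60, 210×3/21 = 30, 210×5/21 = 50, 210×5/21 = 50, 210×2/21 = 20.
cat         O        E   (O−E)²/E
ch 1       73       60     2.8167
ch 2       35       30     0.8333
ch 3       42       50     1.2800
ch 4       59       50     1.6200
ch 5        1       20    18.0500
The largest term is for ch 5: 18.050.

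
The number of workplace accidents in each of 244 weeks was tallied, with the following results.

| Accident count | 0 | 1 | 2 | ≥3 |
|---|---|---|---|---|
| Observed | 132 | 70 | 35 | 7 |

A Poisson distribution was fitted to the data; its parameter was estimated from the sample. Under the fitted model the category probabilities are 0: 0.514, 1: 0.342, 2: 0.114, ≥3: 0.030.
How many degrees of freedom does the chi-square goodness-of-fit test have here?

2

There are k = 4 categories and 1 parameter estimated from the data, so df = 4 − 1 − 1 = 2.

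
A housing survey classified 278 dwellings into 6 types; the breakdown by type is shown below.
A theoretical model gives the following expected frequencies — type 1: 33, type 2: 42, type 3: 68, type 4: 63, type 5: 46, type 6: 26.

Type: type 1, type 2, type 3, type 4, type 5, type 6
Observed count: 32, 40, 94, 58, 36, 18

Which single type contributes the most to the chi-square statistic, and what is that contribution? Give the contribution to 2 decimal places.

type 3, 9.94

type 1: (32 − 33)²/33 = 1/33 = 0.030
type 2: (40 − 42)²/42 = 4/42 = 0.095
type 3: (94 − 68)²/68 = 676/68 = 9.941
type 4: (58 − 63)²/63 = 25/63 = 0.397
type 5: (36 − 46)²/46 = 100/46 = 2.174
type 6: (18 − 26)²/26 = 64/26 = 2.462
The largest term is for type 3: 9.94.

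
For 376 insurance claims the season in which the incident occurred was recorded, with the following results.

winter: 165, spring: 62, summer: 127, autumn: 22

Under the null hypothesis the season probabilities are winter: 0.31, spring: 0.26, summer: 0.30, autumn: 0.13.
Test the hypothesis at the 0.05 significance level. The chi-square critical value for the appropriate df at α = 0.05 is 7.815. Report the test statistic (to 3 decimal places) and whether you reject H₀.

Expected counts E_i = n·p_i: 376×0.31 = 116.56, 376×0.26 = 97.76, 376×0.30 = 112.8, 376×0.13 = 48.88.
winter: (165 − 116.56)²/116.56 = 2346.4336/116.56 = 20.1307
spring: (62 − 97.76)²/97.76 = 1278.7776/97.76 = 13.0808
summer: (127 − 112.8)²/112.8 = 201.64/112.8 = 1.7876
autumn: (22 − 48.88)²/48.88 = 722.5344/48.88 = 14.7818
Sum = 49.781
df = 3. Since 49.781 > 7.815, we reject H₀.

49.781; reject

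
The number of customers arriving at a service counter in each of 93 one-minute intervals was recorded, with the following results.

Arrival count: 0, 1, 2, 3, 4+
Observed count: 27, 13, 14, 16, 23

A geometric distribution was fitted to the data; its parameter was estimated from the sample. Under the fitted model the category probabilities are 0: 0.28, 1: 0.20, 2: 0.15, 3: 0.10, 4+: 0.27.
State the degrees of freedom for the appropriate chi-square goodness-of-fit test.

3

There are k = 5 categories and 1 parameter estimated from the data, so df = 5 − 1 − 1 = 3.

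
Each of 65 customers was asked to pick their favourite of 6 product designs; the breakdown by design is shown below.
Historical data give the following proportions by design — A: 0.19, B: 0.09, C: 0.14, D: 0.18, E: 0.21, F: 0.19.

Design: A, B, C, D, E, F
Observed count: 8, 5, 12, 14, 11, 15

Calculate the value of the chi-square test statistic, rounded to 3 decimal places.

Expected counts E_i = n·p_i: 65×0.19 = 12.35, 65×0.09 = 5.85, 65×0.14 = 9.1, 65×0.18 = 11.7, 65×0.21 = 13.65, 65×0.19 = 12.35.
cat         O        E   (O−E)²/E
A           8    12.35     1.5322
B           5     5.85     0.1235
C          12      9.1     0.9242
D          14     11.7     0.4521
E          11    13.65     0.5145
F          15    12.35     0.5686
Sum = 4.115

4.115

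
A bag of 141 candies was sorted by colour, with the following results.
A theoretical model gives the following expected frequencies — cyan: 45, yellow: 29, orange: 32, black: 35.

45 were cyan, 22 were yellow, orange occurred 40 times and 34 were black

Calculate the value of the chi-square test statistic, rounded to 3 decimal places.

cyan: (45 − 45)²/45 = 0/45 = 0.0000
yellow: (22 − 29)²/29 = 49/29 = 1.6897
orange: (40 − 32)²/32 = 64/32 = 2.0000
black: (34 − 35)²/35 = 1/35 = 0.0286
Sum = 3.718

3.718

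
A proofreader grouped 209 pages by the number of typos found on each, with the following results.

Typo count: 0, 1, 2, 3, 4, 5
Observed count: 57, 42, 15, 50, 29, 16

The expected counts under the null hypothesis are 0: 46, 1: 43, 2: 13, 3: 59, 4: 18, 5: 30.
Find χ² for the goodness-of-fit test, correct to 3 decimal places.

0: (57 − 46)²/46 = 121/46 = 2.6304
1: (42 − 43)²/43 = 1/43 = 0.0233
2: (15 − 13)²/13 = 4/13 = 0.3077
3: (50 − 59)²/59 = 81/59 = 1.3729
4: (29 − 18)²/18 = 121/18 = 6.7222
5: (16 − 30)²/30 = 196/30 = 6.5333
Sum = 17.590

17.590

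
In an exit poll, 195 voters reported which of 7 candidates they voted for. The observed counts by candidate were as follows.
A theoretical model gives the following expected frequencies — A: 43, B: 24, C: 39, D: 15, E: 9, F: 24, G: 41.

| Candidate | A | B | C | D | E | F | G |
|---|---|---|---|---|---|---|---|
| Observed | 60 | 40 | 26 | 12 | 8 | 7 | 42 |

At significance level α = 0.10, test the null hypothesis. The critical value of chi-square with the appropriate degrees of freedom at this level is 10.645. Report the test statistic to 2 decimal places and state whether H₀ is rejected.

χ² = (60−43)²/43 + (40−24)²/24 + (26−39)²/39 + (12−15)²/15 + (8−9)²/9 + (7−24)²/24 + (42−41)²/41
   = 6.721 + 10.667 + 4.333 + 0.600 + 0.111 + 12.042 + 0.024
Sum = 34.50
df = 6. Since 34.50 > 10.645, we reject H₀.

34.50; reject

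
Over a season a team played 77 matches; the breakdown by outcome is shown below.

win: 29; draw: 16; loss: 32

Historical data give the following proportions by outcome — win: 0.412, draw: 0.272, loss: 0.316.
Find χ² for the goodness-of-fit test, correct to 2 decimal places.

3.82

Expected counts E_i = n·p_i: 77×0.412 = 31.724, 77×0.272 = 20.944, 77×0.316 = 24.332.
χ² = (29−31.724)²/31.724 + (16−20.944)²/20.944 + (32−24.332)²/24.332
   = 0.234 + 1.167 + 2.416
Sum = 3.82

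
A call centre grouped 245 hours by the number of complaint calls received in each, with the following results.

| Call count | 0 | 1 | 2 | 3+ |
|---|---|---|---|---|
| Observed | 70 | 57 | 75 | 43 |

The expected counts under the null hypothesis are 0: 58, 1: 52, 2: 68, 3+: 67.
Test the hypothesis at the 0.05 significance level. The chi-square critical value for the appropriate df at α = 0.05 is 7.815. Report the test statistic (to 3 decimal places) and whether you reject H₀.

12.281; reject

χ² = (70−58)²/58 + (57−52)²/52 + (75−68)²/68 + (43−67)²/67
   = 2.4828 + 0.4808 + 0.7206 + 8.5970
Sum = 12.281
df = 3. Since 12.281 > 7.815, we reject H₀.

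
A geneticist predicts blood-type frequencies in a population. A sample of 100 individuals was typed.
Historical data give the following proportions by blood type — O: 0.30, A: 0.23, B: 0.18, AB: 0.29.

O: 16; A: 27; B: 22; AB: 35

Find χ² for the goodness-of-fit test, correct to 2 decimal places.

9.36

Expected counts E_i = n·p_i: 100×0.30 = 30, 100×0.23 = 23, 100×0.18 = 18, 100×0.29 = 29.
cat         O        E   (O−E)²/E
O          16       30      6.533
A          27       23      0.696
B          22       18      0.889
AB         35       29      1.241
Sum = 9.36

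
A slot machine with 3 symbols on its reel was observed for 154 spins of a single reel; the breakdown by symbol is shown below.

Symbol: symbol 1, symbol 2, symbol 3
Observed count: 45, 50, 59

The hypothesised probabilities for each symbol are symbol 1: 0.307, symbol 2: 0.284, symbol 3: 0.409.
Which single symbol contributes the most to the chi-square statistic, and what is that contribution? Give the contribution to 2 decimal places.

Expected counts E_i = n·p_i: 154×0.307 = 47.278, 154×0.284 = 43.736, 154×0.409 = 62.986.
cat           O        E   (O−E)²/E
symbol 1     45   47.278      0.110
symbol 2     50   43.736      0.897
symbol 3     59   62.986      0.252
The largest term is for symbol 2: 0.90.

symbol 2, 0.90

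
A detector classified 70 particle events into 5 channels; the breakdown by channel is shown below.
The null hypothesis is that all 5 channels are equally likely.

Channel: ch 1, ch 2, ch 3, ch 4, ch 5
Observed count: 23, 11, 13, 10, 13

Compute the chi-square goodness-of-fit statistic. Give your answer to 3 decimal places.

Expected count for each of the 5 categories: 70/5 = 14.
cat         O        E   (O−E)²/E
ch 1       23       14     5.7857
ch 2       11       14     0.6429
ch 3       13       14     0.0714
ch 4       10       14     1.1429
ch 5       13       14     0.0714
Sum = 7.714

7.714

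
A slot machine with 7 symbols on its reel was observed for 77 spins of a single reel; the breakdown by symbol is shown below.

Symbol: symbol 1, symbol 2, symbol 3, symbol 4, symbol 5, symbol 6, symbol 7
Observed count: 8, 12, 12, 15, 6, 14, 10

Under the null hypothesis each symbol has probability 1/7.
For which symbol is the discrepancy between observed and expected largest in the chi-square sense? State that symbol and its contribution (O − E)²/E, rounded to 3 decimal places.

Under H₀ each category has probability 1/7, so each expected count is 77/7 = 11.
χ² = (8−11)²/11 + (12−11)²/11 + (12−11)²/11 + (15−11)²/11 + (6−11)²/11 + (14−11)²/11 + (10−11)²/11
   = 0.8182 + 0.0909 + 0.0909 + 1.4545 + 2.2727 + 0.8182 + 0.0909
The largest term is for symbol 5: 2.273.

symbol 5, 2.273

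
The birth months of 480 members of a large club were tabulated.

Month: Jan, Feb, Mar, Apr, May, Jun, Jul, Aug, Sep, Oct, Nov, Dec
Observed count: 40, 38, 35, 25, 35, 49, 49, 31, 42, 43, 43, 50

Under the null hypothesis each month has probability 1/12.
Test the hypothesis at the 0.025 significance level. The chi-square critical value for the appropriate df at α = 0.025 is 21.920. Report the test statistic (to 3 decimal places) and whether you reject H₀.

Under H₀ each category has probability 1/12, so each expected count is 480/12 = 40.
cat         O        E   (O−E)²/E
Jan        40       40     0.0000
Feb        38       40     0.1000
Mar        35       40     0.6250
Apr        25       40     5.6250
May        35       40     0.6250
Jun        49       40     2.0250
Jul        49       40     2.0250
Aug        31       40     2.0250
Sep        42       40     0.1000
Oct        43       40     0.2250
Nov        43       40     0.2250
Dec        50       40     2.5000
Sum = 16.100
df = 11. Since 16.100 < 21.920, we do not reject H₀.

16.100; do not reject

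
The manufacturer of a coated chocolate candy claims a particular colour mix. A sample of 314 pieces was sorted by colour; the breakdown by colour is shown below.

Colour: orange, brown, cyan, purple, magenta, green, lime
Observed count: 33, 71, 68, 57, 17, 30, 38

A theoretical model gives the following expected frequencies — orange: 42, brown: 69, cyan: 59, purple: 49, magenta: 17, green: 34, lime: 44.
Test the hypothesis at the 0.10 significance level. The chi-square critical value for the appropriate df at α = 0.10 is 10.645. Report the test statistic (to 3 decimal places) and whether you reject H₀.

orange: (33 − 42)²/42 = 81/42 = 1.9286
brown: (71 − 69)²/69 = 4/69 = 0.0580
cyan: (68 − 59)²/59 = 81/59 = 1.3729
purple: (57 − 49)²/49 = 64/49 = 1.3061
magenta: (17 − 17)²/17 = 0/17 = 0.0000
green: (30 − 34)²/34 = 16/34 = 0.4706
lime: (38 − 44)²/44 = 36/44 = 0.8182
Sum = 5.954
df = 6. Since 5.954 < 10.645, we do not reject H₀.

5.954; do not reject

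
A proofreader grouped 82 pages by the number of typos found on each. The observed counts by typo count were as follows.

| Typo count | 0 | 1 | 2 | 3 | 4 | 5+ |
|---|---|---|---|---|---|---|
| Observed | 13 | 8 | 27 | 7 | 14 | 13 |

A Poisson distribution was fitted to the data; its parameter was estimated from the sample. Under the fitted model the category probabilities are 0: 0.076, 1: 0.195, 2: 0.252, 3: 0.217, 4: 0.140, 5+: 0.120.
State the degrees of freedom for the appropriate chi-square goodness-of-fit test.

There are k = 6 categories and 1 parameter estimated from the data, so df = 6 − 1 − 1 = 4.

4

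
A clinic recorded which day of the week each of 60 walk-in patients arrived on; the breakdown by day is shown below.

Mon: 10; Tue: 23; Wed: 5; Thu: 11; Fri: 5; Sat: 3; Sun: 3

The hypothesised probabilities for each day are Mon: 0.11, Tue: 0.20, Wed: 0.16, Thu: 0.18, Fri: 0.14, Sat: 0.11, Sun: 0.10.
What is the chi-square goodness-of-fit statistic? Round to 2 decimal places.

Expected counts E_i = n·p_i: 60×0.11 = 6.6, 60×0.20 = 12, 60×0.16 = 9.6, 60×0.18 = 10.8, 60×0.14 = 8.4, 60×0.11 = 6.6, 60×0.10 = 6.
cat         O        E   (O−E)²/E
Mon        10      6.6      1.752
Tue        23       12     10.083
Wed         5      9.6      2.204
Thu        11     10.8      0.004
Fri         5      8.4      1.376
Sat         3      6.6      1.964
Sun         3        6      1.500
Sum = 18.88

18.88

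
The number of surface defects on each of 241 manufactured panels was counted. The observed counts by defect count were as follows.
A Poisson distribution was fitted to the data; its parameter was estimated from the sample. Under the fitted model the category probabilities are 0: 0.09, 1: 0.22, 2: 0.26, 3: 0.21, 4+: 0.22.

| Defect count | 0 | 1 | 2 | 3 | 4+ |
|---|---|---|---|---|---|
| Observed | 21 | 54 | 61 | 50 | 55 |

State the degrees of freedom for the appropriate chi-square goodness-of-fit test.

There are k = 5 categories and 1 parameter estimated from the data, so df = 5 − 1 − 1 = 3.

3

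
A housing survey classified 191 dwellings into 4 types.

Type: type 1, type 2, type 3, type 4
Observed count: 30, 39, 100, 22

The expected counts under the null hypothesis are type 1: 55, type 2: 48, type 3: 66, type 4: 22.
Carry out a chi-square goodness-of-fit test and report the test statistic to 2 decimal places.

cat         O        E   (O−E)²/E
type 1     30       55     11.364
type 2     39       48      1.688
type 3    100       66     17.515
type 4     22       22      0.000
Sum = 30.57

30.57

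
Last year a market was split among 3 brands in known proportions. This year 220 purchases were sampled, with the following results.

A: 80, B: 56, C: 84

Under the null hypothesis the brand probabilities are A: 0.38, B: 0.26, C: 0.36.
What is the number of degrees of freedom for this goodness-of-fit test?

There are k = 3 categories and no parameters were estimated from the data, so df = 3 − 1 = 2.

2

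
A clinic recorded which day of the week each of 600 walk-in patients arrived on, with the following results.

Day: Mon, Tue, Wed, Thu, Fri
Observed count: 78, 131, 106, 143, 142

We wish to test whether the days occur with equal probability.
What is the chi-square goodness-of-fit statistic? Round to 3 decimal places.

Expected count for each of the 5 categories: 600/5 = 120.
Mon: (78 − 120)²/120 = 1764/120 = 14.7000
Tue: (131 − 120)²/120 = 121/120 = 1.0083
Wed: (106 − 120)²/120 = 196/120 = 1.6333
Thu: (143 − 120)²/120 = 529/120 = 4.4083
Fri: (142 − 120)²/120 = 484/120 = 4.0333
Sum = 25.783

25.783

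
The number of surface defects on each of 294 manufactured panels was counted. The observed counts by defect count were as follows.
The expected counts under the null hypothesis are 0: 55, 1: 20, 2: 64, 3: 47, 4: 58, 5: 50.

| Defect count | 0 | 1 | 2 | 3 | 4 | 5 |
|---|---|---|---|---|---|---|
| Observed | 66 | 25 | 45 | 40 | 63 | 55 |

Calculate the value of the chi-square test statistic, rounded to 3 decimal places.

11.064

0: (66 − 55)²/55 = 121/55 = 2.2000
1: (25 − 20)²/20 = 25/20 = 1.2500
2: (45 − 64)²/64 = 361/64 = 5.6406
3: (40 − 47)²/47 = 49/47 = 1.0426
4: (63 − 58)²/58 = 25/58 = 0.4310
5: (55 − 50)²/50 = 25/50 = 0.5000
Sum = 11.064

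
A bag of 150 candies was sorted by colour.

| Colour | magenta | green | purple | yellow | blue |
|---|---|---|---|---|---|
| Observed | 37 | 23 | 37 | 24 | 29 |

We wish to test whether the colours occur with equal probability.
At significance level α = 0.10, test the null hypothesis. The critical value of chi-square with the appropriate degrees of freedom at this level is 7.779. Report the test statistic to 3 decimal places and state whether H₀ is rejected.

Under H₀ each category has probability 1/5, so each expected count is 150/5 = 30.
χ² = (37−30)²/30 + (23−30)²/30 + (37−30)²/30 + (24−30)²/30 + (29−30)²/30
   = 1.6333 + 1.6333 + 1.6333 + 1.2000 + 0.0333
Sum = 6.133
df = 4. Since 6.133 < 7.779, we do not reject H₀.

6.133; do not reject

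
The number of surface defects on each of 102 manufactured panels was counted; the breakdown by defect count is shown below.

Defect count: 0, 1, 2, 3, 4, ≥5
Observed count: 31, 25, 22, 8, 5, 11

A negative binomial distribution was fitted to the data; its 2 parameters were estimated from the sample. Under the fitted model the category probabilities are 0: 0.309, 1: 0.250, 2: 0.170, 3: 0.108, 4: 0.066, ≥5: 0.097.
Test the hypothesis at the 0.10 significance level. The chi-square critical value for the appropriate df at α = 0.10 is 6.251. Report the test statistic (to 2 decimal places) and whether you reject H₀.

Expected counts E_i = n·p_i: 102×0.309 = 31.518, 102×0.250 = 25.5, 102×0.170 = 17.34, 102×0.108 = 11.016, 102×0.066 = 6.732, 102×0.097 = 9.894.
χ² = (31−31.518)²/31.518 + (25−25.5)²/25.5 + (22−17.34)²/17.34 + (8−11.016)²/11.016 + (5−6.732)²/6.732 + (11−9.894)²/9.894
   = 0.009 + 0.010 + 1.252 + 0.826 + 0.446 + 0.124
Sum = 2.67
df = 3. Since 2.67 < 6.251, we do not reject H₀.

2.67; do not reject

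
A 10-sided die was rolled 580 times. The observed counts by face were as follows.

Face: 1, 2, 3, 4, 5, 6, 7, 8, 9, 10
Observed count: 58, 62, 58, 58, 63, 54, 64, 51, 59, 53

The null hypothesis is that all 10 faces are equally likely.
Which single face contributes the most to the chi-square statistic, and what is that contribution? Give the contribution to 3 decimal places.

8, 0.845

Expected count for each of the 10 categories: 580/10 = 58.
cat         O        E   (O−E)²/E
1          58       58     0.0000
2          62       58     0.2759
3          58       58     0.0000
4          58       58     0.0000
5          63       58     0.4310
6          54       58     0.2759
7          64       58     0.6207
8          51       58     0.8448
9          59       58     0.0172
10         53       58     0.4310
The largest term is for 8: 0.845.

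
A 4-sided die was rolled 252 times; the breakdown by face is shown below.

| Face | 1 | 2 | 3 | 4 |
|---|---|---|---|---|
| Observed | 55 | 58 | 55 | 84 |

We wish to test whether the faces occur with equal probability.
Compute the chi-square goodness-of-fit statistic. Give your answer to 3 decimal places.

9.429

Expected count for each of the 4 categories: 252/4 = 63.
χ² = (55−63)²/63 + (58−63)²/63 + (55−63)²/63 + (84−63)²/63
   = 1.0159 + 0.3968 + 1.0159 + 7.0000
Sum = 9.429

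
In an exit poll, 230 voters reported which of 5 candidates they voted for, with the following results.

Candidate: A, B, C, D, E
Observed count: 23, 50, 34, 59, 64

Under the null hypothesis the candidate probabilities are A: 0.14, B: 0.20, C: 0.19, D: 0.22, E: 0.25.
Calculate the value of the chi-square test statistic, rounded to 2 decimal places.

7.26

Expected counts E_i = n·p_i: 230×0.14 = 32.2, 230×0.20 = 46, 230×0.19 = 43.7, 230×0.22 = 50.6, 230×0.25 = 57.5.
χ² = (23−32.2)²/32.2 + (50−46)²/46 + (34−43.7)²/43.7 + (59−50.6)²/50.6 + (64−57.5)²/57.5
   = 2.629 + 0.348 + 2.153 + 1.394 + 0.735
Sum = 7.26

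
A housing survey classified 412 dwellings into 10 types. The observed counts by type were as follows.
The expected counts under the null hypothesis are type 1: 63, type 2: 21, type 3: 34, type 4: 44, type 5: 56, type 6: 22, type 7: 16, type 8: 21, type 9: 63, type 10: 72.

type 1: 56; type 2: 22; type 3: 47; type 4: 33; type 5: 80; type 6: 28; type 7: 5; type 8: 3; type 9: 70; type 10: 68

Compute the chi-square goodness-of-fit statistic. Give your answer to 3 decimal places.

44.459

χ² = (56−63)²/63 + (22−21)²/21 + (47−34)²/34 + (33−44)²/44 + (80−56)²/56 + (28−22)²/22 + (5−16)²/16 + (3−21)²/21 + (70−63)²/63 + (68−72)²/72
   = 0.7778 + 0.0476 + 4.9706 + 2.7500 + 10.2857 + 1.6364 + 7.5625 + 15.4286 + 0.7778 + 0.2222
Sum = 44.459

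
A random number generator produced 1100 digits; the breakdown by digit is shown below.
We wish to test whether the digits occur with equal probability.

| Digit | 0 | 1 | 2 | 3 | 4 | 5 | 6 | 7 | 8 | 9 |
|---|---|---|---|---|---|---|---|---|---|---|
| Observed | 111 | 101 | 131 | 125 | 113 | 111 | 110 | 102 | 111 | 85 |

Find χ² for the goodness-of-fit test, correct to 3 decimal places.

Expected count for each of the 10 categories: 1100/10 = 110.
χ² = (111−110)²/110 + (101−110)²/110 + (131−110)²/110 + (125−110)²/110 + (113−110)²/110 + (111−110)²/110 + (110−110)²/110 + (102−110)²/110 + (111−110)²/110 + (85−110)²/110
   = 0.0091 + 0.7364 + 4.0091 + 2.0455 + 0.0818 + 0.0091 + 0.0000 + 0.5818 + 0.0091 + 5.6818
Sum = 13.164

13.164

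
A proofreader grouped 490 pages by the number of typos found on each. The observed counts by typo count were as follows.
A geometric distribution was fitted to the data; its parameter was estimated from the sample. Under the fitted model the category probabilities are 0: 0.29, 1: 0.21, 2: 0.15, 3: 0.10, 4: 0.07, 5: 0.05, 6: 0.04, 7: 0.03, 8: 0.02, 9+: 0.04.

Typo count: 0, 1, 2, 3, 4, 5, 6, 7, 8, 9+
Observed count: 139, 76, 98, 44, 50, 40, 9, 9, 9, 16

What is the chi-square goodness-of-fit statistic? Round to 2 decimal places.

41.44

Expected counts E_i = n·p_i: 490×0.29 = 142.1, 490×0.21 = 102.9, 490×0.15 = 73.5, 490×0.10 = 49, 490×0.07 = 34.3, 490×0.05 = 24.5, 490×0.04 = 19.6, 490×0.03 = 14.7, 490×0.02 = 9.8, 490×0.04 = 19.6.
0: (139 − 142.1)²/142.1 = 9.61/142.1 = 0.068
1: (76 − 102.9)²/102.9 = 723.61/102.9 = 7.032
2: (98 − 73.5)²/73.5 = 600.25/73.5 = 8.167
3: (44 − 49)²/49 = 25/49 = 0.510
4: (50 − 34.3)²/34.3 = 246.49/34.3 = 7.186
5: (40 − 24.5)²/24.5 = 240.25/24.5 = 9.806
6: (9 − 19.6)²/19.6 = 112.36/19.6 = 5.733
7: (9 − 14.7)²/14.7 = 32.49/14.7 = 2.210
8: (9 − 9.8)²/9.8 = 0.64/9.8 = 0.065
9+: (16 − 19.6)²/19.6 = 12.96/19.6 = 0.661
Sum = 41.44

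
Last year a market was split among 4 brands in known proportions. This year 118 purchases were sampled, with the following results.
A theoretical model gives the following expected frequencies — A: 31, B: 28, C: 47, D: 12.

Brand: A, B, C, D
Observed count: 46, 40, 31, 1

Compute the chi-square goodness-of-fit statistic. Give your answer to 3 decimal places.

χ² = (46−31)²/31 + (40−28)²/28 + (31−47)²/47 + (1−12)²/12
   = 7.2581 + 5.1429 + 5.4468 + 10.0833
Sum = 27.931

27.931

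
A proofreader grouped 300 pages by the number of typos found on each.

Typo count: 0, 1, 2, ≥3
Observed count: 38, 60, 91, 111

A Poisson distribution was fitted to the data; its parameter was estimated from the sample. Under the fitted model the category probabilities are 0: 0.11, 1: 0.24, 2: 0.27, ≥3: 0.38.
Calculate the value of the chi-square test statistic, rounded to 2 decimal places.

4.07

Expected counts E_i = n·p_i: 300×0.11 = 33, 300×0.24 = 72, 300×0.27 = 81, 300×0.38 = 114.
0: (38 − 33)²/33 = 25/33 = 0.758
1: (60 − 72)²/72 = 144/72 = 2.000
2: (91 − 81)²/81 = 100/81 = 1.235
≥3: (111 − 114)²/114 = 9/114 = 0.079
Sum = 4.07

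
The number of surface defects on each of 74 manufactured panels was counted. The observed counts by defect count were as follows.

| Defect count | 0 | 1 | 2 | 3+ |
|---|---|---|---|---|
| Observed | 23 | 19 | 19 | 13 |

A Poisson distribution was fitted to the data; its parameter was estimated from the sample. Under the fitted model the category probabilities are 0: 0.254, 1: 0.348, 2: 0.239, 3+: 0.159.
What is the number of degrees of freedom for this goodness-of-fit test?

There are k = 4 categories and 1 parameter estimated from the data, so df = 4 − 1 − 1 = 2.

2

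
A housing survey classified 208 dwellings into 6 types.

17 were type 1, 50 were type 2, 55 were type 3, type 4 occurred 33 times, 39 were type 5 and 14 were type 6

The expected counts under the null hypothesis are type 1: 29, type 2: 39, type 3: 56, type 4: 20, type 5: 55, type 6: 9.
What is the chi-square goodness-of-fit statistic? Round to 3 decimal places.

23.968

χ² = (17−29)²/29 + (50−39)²/39 + (55−56)²/56 + (33−20)²/20 + (39−55)²/55 + (14−9)²/9
   = 4.9655 + 3.1026 + 0.0179 + 8.4500 + 4.6545 + 2.7778
Sum = 23.968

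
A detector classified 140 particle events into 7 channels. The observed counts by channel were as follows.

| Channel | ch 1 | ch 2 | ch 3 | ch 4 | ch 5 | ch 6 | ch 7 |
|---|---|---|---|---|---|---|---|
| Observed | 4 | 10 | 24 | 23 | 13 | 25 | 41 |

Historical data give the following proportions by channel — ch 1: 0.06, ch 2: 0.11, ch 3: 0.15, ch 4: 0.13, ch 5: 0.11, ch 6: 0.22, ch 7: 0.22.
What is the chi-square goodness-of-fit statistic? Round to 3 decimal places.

Expected counts E_i = n·p_i: 140×0.06 = 8.4, 140×0.11 = 15.4, 140×0.15 = 21, 140×0.13 = 18.2, 140×0.11 = 15.4, 140×0.22 = 30.8, 140×0.22 = 30.8.
ch 1: (4 − 8.4)²/8.4 = 19.36/8.4 = 2.3048
ch 2: (10 − 15.4)²/15.4 = 29.16/15.4 = 1.8935
ch 3: (24 − 21)²/21 = 9/21 = 0.4286
ch 4: (23 − 18.2)²/18.2 = 23.04/18.2 = 1.2659
ch 5: (13 − 15.4)²/15.4 = 5.76/15.4 = 0.3740
ch 6: (25 − 30.8)²/30.8 = 33.64/30.8 = 1.0922
ch 7: (41 − 30.8)²/30.8 = 104.04/30.8 = 3.3779
Sum = 10.737

10.737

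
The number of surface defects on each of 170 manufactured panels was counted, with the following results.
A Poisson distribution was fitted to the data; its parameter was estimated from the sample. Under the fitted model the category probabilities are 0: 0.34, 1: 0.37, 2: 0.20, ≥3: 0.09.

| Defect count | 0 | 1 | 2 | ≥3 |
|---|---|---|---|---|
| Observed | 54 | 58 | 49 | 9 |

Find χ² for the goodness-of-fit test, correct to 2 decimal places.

Expected counts E_i = n·p_i: 170×0.34 = 57.8, 170×0.37 = 62.9, 170×0.20 = 34, 170×0.09 = 15.3.
χ² = (54−57.8)²/57.8 + (58−62.9)²/62.9 + (49−34)²/34 + (9−15.3)²/15.3
   = 0.250 + 0.382 + 6.618 + 2.594
Sum = 9.84

9.84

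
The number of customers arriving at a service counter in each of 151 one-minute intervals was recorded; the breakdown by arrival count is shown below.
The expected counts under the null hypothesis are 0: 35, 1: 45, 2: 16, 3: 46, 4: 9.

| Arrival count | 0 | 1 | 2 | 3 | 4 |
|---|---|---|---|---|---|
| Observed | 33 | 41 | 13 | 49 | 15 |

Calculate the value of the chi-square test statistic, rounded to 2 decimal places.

5.23

cat         O        E   (O−E)²/E
0          33       35      0.114
1          41       45      0.356
2          13       16      0.563
3          49       46      0.196
4          15        9      4.000
Sum = 5.23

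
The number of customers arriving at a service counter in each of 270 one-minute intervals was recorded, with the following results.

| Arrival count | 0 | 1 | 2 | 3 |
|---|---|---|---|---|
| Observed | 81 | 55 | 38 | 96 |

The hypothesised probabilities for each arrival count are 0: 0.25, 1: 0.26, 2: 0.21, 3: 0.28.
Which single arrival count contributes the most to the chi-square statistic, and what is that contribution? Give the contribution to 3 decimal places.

2, 6.167

Expected counts E_i = n·p_i: 270×0.25 = 67.5, 270×0.26 = 70.2, 270×0.21 = 56.7, 270×0.28 = 75.6.
0: (81 − 67.5)²/67.5 = 182.25/67.5 = 2.7000
1: (55 − 70.2)²/70.2 = 231.04/70.2 = 3.2912
2: (38 − 56.7)²/56.7 = 349.69/56.7 = 6.1674
3: (96 − 75.6)²/75.6 = 416.16/75.6 = 5.5048
The largest term is for 2: 6.167.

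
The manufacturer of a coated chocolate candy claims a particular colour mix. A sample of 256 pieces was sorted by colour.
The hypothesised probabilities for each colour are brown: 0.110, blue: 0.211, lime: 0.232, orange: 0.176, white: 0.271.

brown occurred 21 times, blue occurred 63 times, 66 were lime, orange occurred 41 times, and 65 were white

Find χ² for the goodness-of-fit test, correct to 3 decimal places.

4.691

Expected counts E_i = n·p_i: 256×0.110 = 28.16, 256×0.211 = 54.016, 256×0.232 = 59.392, 256×0.176 = 45.056, 256×0.271 = 69.376.
brown: (21 − 28.16)²/28.16 = 51.2656/28.16 = 1.8205
blue: (63 − 54.016)²/54.016 = 80.712256/54.016 = 1.4942
lime: (66 − 59.392)²/59.392 = 43.665664/59.392 = 0.7352
orange: (41 − 45.056)²/45.056 = 16.451136/45.056 = 0.3651
white: (65 − 69.376)²/69.376 = 19.149376/69.376 = 0.2760
Sum = 4.691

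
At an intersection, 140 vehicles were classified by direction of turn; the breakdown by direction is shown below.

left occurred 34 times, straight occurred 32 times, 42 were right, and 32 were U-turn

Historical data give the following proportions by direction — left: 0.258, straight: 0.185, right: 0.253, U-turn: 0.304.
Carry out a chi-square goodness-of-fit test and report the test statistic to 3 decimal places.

Expected counts E_i = n·p_i: 140×0.258 = 36.12, 140×0.185 = 25.9, 140×0.253 = 35.42, 140×0.304 = 42.56.
left: (34 − 36.12)²/36.12 = 4.4944/36.12 = 0.1244
straight: (32 − 25.9)²/25.9 = 37.21/25.9 = 1.4367
right: (42 − 35.42)²/35.42 = 43.2964/35.42 = 1.2224
U-turn: (32 − 42.56)²/42.56 = 111.5136/42.56 = 2.6202
Sum = 5.404

5.404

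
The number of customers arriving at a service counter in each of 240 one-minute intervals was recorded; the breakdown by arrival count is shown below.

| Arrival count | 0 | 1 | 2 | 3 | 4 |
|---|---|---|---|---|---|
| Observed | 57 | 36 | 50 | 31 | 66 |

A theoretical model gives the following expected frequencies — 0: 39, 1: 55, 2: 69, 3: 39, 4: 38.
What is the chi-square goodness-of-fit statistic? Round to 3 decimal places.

42.376

χ² = (57−39)²/39 + (36−55)²/55 + (50−69)²/69 + (31−39)²/39 + (66−38)²/38
   = 8.3077 + 6.5636 + 5.2319 + 1.6410 + 20.6316
Sum = 42.376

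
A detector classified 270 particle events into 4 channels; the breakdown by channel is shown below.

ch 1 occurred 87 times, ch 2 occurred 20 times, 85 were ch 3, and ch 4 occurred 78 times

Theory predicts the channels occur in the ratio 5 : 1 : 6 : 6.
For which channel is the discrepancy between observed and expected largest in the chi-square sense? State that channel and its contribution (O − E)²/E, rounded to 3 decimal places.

Ratio total = 18. Expected counts: 270×5/18 = 75, 270×1/18 = 15, 270×6/18 = 90, 270×6/18 = 90.
cat         O        E   (O−E)²/E
ch 1       87       75     1.9200
ch 2       20       15     1.6667
ch 3       85       90     0.2778
ch 4       78       90     1.6000
The largest term is for ch 1: 1.920.

ch 1, 1.920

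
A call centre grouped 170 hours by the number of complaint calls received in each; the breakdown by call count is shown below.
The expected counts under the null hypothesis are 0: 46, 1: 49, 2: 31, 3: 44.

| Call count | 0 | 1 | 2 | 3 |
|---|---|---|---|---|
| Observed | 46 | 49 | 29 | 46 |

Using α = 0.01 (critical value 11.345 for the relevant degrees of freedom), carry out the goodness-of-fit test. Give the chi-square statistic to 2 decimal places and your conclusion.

0.22; do not reject

cat         O        E   (O−E)²/E
0          46       46      0.000
1          49       49      0.000
2          29       31      0.129
3          46       44      0.091
Sum = 0.22
df = 3. Since 0.22 < 11.345, we do not reject H₀.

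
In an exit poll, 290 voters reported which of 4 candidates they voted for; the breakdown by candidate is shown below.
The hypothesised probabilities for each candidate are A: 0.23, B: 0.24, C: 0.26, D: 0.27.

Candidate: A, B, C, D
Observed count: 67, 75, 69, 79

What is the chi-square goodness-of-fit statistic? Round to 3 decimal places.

0.970

Expected counts E_i = n·p_i: 290×0.23 = 66.7, 290×0.24 = 69.6, 290×0.26 = 75.4, 290×0.27 = 78.3.
A: (67 − 66.7)²/66.7 = 0.09/66.7 = 0.0013
B: (75 − 69.6)²/69.6 = 29.16/69.6 = 0.4190
C: (69 − 75.4)²/75.4 = 40.96/75.4 = 0.5432
D: (79 − 78.3)²/78.3 = 0.49/78.3 = 0.0063
Sum = 0.970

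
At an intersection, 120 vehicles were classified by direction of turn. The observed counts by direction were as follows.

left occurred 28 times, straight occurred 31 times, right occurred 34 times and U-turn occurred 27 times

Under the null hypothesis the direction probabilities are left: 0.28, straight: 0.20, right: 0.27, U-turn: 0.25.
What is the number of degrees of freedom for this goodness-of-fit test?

3

There are k = 4 categories and no parameters were estimated from the data, so df = 4 − 1 = 3.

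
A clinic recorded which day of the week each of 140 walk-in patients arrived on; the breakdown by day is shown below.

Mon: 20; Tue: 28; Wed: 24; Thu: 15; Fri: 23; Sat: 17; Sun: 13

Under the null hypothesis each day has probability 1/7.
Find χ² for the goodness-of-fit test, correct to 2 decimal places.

Expected count for each of the 7 categories: 140/7 = 20.
cat         O        E   (O−E)²/E
Mon        20       20      0.000
Tue        28       20      3.200
Wed        24       20      0.800
Thu        15       20      1.250
Fri        23       20      0.450
Sat        17       20      0.450
Sun        13       20      2.450
Sum = 8.60

8.60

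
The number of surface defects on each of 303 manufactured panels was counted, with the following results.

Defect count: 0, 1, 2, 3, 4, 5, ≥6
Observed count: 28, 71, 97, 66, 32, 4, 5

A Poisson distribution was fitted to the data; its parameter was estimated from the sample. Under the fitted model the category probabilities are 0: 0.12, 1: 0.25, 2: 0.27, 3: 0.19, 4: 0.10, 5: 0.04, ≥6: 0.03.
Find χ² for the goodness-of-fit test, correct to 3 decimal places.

Expected counts E_i = n·p_i: 303×0.12 = 36.36, 303×0.25 = 75.75, 303×0.27 = 81.81, 303×0.19 = 57.57, 303×0.10 = 30.3, 303×0.04 = 12.12, 303×0.03 = 9.09.
0: (28 − 36.36)²/36.36 = 69.8896/36.36 = 1.9222
1: (71 − 75.75)²/75.75 = 22.5625/75.75 = 0.2979
2: (97 − 81.81)²/81.81 = 230.7361/81.81 = 2.8204
3: (66 − 57.57)²/57.57 = 71.0649/57.57 = 1.2344
4: (32 − 30.3)²/30.3 = 2.89/30.3 = 0.0954
5: (4 − 12.12)²/12.12 = 65.9344/12.12 = 5.4401
≥6: (5 − 9.09)²/9.09 = 16.7281/9.09 = 1.8403
Sum = 13.651

13.651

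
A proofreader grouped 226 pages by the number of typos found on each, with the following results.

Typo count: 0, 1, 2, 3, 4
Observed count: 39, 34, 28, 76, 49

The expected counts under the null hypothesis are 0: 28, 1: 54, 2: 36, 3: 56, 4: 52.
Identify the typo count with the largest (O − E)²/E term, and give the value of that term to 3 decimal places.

0: (39 − 28)²/28 = 121/28 = 4.3214
1: (34 − 54)²/54 = 400/54 = 7.4074
2: (28 − 36)²/36 = 64/36 = 1.7778
3: (76 − 56)²/56 = 400/56 = 7.1429
4: (49 − 52)²/52 = 9/52 = 0.1731
The largest term is for 1: 7.407.

1, 7.407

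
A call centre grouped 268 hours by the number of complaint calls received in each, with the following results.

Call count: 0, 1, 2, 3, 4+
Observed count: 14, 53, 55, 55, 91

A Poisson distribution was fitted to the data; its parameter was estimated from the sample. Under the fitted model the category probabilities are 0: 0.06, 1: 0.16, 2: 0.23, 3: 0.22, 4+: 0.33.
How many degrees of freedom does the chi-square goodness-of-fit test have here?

3

There are k = 5 categories and 1 parameter estimated from the data, so df = 5 − 1 − 1 = 3.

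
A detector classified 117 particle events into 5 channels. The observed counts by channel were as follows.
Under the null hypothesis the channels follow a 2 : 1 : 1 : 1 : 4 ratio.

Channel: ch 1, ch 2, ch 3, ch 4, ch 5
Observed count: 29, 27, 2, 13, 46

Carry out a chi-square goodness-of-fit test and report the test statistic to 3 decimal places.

Ratio total = 9. Expected counts: 117×2/9 = 26, 117×1/9 = 13, 117×1/9 = 13, 117×1/9 = 13, 117×4/9 = 52.
cat         O        E   (O−E)²/E
ch 1       29       26     0.3462
ch 2       27       13    15.0769
ch 3        2       13     9.3077
ch 4       13       13     0.0000
ch 5       46       52     0.6923
Sum = 25.423

25.423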